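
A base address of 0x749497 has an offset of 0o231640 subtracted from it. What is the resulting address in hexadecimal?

0x7360F7

0o231640 = 0x133A0 in hexadecimal.
Subtract column by column in base 16:
  7-0 → 7
  9-A → F (borrow)
  4-3-1 → 0
  9-3 → 6
  4-1 → 3
  7-0 → 7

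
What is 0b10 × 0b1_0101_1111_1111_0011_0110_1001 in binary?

Multiply each base-2 digit by 2, carrying:
  1×2 = 2 → write 0 carry 1
  0×2+1 = 1 → write 1
  0×2 = 0 → write 0
  1×2 = 2 → write 0 carry 1
  0×2+1 = 1 → write 1
  1×2 = 2 → write 0 carry 1
  1×2+1 = 3 → write 1 carry 1
  0×2+1 = 1 → write 1
  1×2 = 2 → write 0 carry 1
  1×2+1 = 3 → write 1 carry 1
  0×2+1 = 1 → write 1
  0×2 = 0 → write 0
  1×2 = 2 → write 0 carry 1
  1×2+1 = 3 → write 1 carry 1
  1×2+1 = 3 → write 1 carry 1
  1×2+1 = 3 → write 1 carry 1
  1×2+1 = 3 → write 1 carry 1
  1×2+1 = 3 → write 1 carry 1
  1×2+1 = 3 → write 1 carry 1
  1×2+1 = 3 → write 1 carry 1
  1×2+1 = 3 → write 1 carry 1
  0×2+1 = 1 → write 1
  1×2 = 2 → write 0 carry 1
  0×2+1 = 1 → write 1
  1×2 = 2 → write 0 carry 1
  remaining carry: 1

0b10101111111110011011010010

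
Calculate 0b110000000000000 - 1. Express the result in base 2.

The trailing 13 digits are 0, so subtracting 1 borrows through: they become 1 and the next digit up decrements.

0b101111111111111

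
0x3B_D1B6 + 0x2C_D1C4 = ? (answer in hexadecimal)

0x68A37A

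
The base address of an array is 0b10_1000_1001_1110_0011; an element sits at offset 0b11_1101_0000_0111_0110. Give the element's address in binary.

Add column by column in base 2, right to left:
  1+0 = 1
  1+1 = 0 carry 1
  0+1+1 = 0 carry 1
  0+0+1 = 1
  0+1 = 1
  1+1 = 0 carry 1
  1+1+1 = 1 carry 1
  1+0+1 = 0 carry 1
  1+0+1 = 0 carry 1
  0+0+1 = 1
  0+0 = 0
  1+0 = 1
  0+1 = 1
  0+0 = 0
  0+1 = 1
  1+1 = 0 carry 1
  0+1+1 = 0 carry 1
  1+1+1 = 1 carry 1
  final carry 1

0b1100101101001011001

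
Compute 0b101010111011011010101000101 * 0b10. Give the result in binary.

Multiply each base-2 digit by 2, carrying:
  1×2 = 2 → write 0 carry 1
  0×2+1 = 1 → write 1
  1×2 = 2 → write 0 carry 1
  0×2+1 = 1 → write 1
  0×2 = 0 → write 0
  0×2 = 0 → write 0
  1×2 = 2 → write 0 carry 1
  0×2+1 = 1 → write 1
  1×2 = 2 → write 0 carry 1
  0×2+1 = 1 → write 1
  1×2 = 2 → write 0 carry 1
  0×2+1 = 1 → write 1
  1×2 = 2 → write 0 carry 1
  1×2+1 = 3 → write 1 carry 1
  0×2+1 = 1 → write 1
  1×2 = 2 → write 0 carry 1
  1×2+1 = 3 → write 1 carry 1
  0×2+1 = 1 → write 1
  1×2 = 2 → write 0 carry 1
  1×2+1 = 3 → write 1 carry 1
  1×2+1 = 3 → write 1 carry 1
  0×2+1 = 1 → write 1
  1×2 = 2 → write 0 carry 1
  0×2+1 = 1 → write 1
  1×2 = 2 → write 0 carry 1
  0×2+1 = 1 → write 1
  1×2 = 2 → write 0 carry 1
  remaining carry: 1

0b1010101110110110101010001010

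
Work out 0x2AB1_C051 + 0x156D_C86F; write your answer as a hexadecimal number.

0x401F88C0

Add column by column in base 16, right to left:
  1+F = 0 carry 1
  5+6+1 = C
  0+8 = 8
  C+C = 8 carry 1
  1+D+1 = F
  B+6 = 1 carry 1
  A+5+1 = 0 carry 1
  2+1+1 = 4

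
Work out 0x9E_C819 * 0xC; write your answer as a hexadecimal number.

Multiply each base-16 digit by 12, carrying:
  9×12 = 108 → write C carry 6
  1×12+6 = 18 → write 2 carry 1
  8×12+1 = 97 → write 1 carry 6
  C×12+6 = 150 → write 6 carry 9
  E×12+9 = 177 → write 1 carry 11
  9×12+11 = 119 → write 7 carry 7
  remaining carry: 7

0x771612C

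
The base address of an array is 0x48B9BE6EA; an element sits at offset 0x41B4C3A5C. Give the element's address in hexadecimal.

0x8A6E82146

Add column by column in base 16, right to left:
  A+C = 6 carry 1
  E+5+1 = 4 carry 1
  6+A+1 = 1 carry 1
  E+3+1 = 2 carry 1
  B+C+1 = 8 carry 1
  9+4+1 = E
  B+B = 6 carry 1
  8+1+1 = A
  4+4 = 8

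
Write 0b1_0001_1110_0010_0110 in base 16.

Group the bits into nibbles: 0001 0001 1110 0010 0110 → 11e26.

0x11e26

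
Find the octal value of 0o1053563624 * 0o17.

0o20217710654

Multiply each base-8 digit by 15, carrying:
  4×15 = 60 → write 4 carry 7
  2×15+7 = 37 → write 5 carry 4
  6×15+4 = 94 → write 6 carry 11
  3×15+11 = 56 → write 0 carry 7
  6×15+7 = 97 → write 1 carry 12
  5×15+12 = 87 → write 7 carry 10
  3×15+10 = 55 → write 7 carry 6
  5×15+6 = 81 → write 1 carry 10
  0×15+10 = 10 → write 2 carry 1
  1×15+1 = 16 → write 0 carry 2
  remaining carry: 2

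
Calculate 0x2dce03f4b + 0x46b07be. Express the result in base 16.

Add column by column in base 16, right to left:
  b+e = 9 carry 1
  4+b+1 = 0 carry 1
  f+7+1 = 7 carry 1
  3+0+1 = 4
  0+b = b
  e+6 = 4 carry 1
  c+4+1 = 1 carry 1
  d+0+1 = e
  2+0 = 2

0x2e14b4709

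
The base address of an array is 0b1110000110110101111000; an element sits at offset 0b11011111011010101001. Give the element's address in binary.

0b10001100110010000100001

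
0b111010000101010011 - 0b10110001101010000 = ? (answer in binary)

0b100011111000000011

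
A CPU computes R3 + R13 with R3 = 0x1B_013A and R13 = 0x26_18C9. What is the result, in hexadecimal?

Add column by column in base 16, right to left:
  A+9 = 3 carry 1
  3+C+1 = 0 carry 1
  1+8+1 = A
  0+1 = 1
  B+6 = 1 carry 1
  1+2+1 = 4

0x411A03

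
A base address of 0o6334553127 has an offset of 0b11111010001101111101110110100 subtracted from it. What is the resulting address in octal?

0b11111010001101111101110110100 = 0o3721575664 in octal.
Subtract column by column in base 8:
  7-4 → 3
  2-6 → 4 (borrow)
  1-6-1 → 2 (borrow)
  3-5-1 → 5 (borrow)
  5-7-1 → 5 (borrow)
  5-5-1 → 7 (borrow)
  4-1-1 → 2
  3-2 → 1
  3-7 → 4 (borrow)
  6-3-1 → 2

0o2412755243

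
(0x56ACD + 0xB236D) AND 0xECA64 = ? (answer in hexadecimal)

0x8A20

Add column by column in base 16, right to left:
  D+D = A carry 1
  C+6+1 = 3 carry 1
  A+3+1 = E
  6+2 = 8
  5+B = 0 carry 1
  final carry 1
Sum = 0x108E3A; now AND with 0xECA64:
  1&0=0, 0&E=0, 8&C=8, E&A=A, 3&6=2, A&4=0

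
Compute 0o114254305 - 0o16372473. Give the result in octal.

0o75661612

Subtract column by column in base 8:
  5-3 → 2
  0-7 → 1 (borrow)
  3-4-1 → 6 (borrow)
  4-2-1 → 1
  5-7 → 6 (borrow)
  2-3-1 → 6 (borrow)
  4-6-1 → 5 (borrow)
  1-1-1 → 7 (borrow)
  1-0-1 → 0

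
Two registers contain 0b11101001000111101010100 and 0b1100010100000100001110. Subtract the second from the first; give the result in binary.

0b10000110100111001000110

Subtract column by column in base 2:
  0-0 → 0
  0-1 → 1 (borrow)
  1-1-1 → 1 (borrow)
  0-1-1 → 0 (borrow)
  1-0-1 → 0
  0-0 → 0
  1-0 → 1
  0-0 → 0
  1-1 → 0
  1-0 → 1
  1-0 → 1
  1-0 → 1
  0-0 → 0
  0-0 → 0
  0-1 → 1 (borrow)
  1-0-1 → 0
  0-1 → 1 (borrow)
  0-0-1 → 1 (borrow)
  1-0-1 → 0
  0-0 → 0
  1-1 → 0
  1-1 → 0
  1-0 → 1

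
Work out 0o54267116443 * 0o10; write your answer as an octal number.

Multiply each base-8 digit by 8, carrying:
  3×8 = 24 → write 0 carry 3
  4×8+3 = 35 → write 3 carry 4
  4×8+4 = 36 → write 4 carry 4
  6×8+4 = 52 → write 4 carry 6
  1×8+6 = 14 → write 6 carry 1
  1×8+1 = 9 → write 1 carry 1
  7×8+1 = 57 → write 1 carry 7
  6×8+7 = 55 → write 7 carry 6
  2×8+6 = 22 → write 6 carry 2
  4×8+2 = 34 → write 2 carry 4
  5×8+4 = 44 → write 4 carry 5
  remaining carry: 5

0o542671164430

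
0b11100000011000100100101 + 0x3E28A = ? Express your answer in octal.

0b11100000011000100100101 = 0o34030445 in octal.
0x3E28A = 0o761212 in octal.
Add column by column in base 8, right to left:
  5+2 = 7
  4+1 = 5
  4+2 = 6
  0+1 = 1
  3+6 = 1 carry 1
  0+7+1 = 0 carry 1
  4+0+1 = 5
  3+0 = 3

0o35011657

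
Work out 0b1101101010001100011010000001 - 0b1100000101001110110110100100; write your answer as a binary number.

Subtract column by column in base 2:
  1-0 → 1
  0-0 → 0
  0-1 → 1 (borrow)
  0-0-1 → 1 (borrow)
  0-0-1 → 1 (borrow)
  0-1-1 → 0 (borrow)
  0-0-1 → 1 (borrow)
  1-1-1 → 1 (borrow)
  0-1-1 → 0 (borrow)
  1-0-1 → 0
  1-1 → 0
  0-1 → 1 (borrow)
  0-0-1 → 1 (borrow)
  0-1-1 → 0 (borrow)
  1-1-1 → 1 (borrow)
  1-1-1 → 1 (borrow)
  0-0-1 → 1 (borrow)
  0-0-1 → 1 (borrow)
  0-1-1 → 0 (borrow)
  1-0-1 → 0
  0-1 → 1 (borrow)
  1-0-1 → 0
  0-0 → 0
  1-0 → 1
  1-0 → 1
  0-0 → 0
  1-1 → 0
  1-1 → 0

0b1100100111101100011011101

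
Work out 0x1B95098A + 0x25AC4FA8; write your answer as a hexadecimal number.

Add column by column in base 16, right to left:
  A+8 = 2 carry 1
  8+A+1 = 3 carry 1
  9+F+1 = 9 carry 1
  0+4+1 = 5
  5+C = 1 carry 1
  9+A+1 = 4 carry 1
  B+5+1 = 1 carry 1
  1+2+1 = 4

0x41415932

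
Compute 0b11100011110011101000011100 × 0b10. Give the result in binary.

Multiply each base-2 digit by 2, carrying:
  0×2 = 0 → write 0
  0×2 = 0 → write 0
  1×2 = 2 → write 0 carry 1
  1×2+1 = 3 → write 1 carry 1
  1×2+1 = 3 → write 1 carry 1
  0×2+1 = 1 → write 1
  0×2 = 0 → write 0
  0×2 = 0 → write 0
  0×2 = 0 → write 0
  1×2 = 2 → write 0 carry 1
  0×2+1 = 1 → write 1
  1×2 = 2 → write 0 carry 1
  1×2+1 = 3 → write 1 carry 1
  1×2+1 = 3 → write 1 carry 1
  0×2+1 = 1 → write 1
  0×2 = 0 → write 0
  1×2 = 2 → write 0 carry 1
  1×2+1 = 3 → write 1 carry 1
  1×2+1 = 3 → write 1 carry 1
  1×2+1 = 3 → write 1 carry 1
  0×2+1 = 1 → write 1
  0×2 = 0 → write 0
  0×2 = 0 → write 0
  1×2 = 2 → write 0 carry 1
  1×2+1 = 3 → write 1 carry 1
  1×2+1 = 3 → write 1 carry 1
  remaining carry: 1

0b111000111100111010000111000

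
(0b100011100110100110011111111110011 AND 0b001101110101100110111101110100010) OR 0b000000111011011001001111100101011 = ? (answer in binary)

0b1111111111111011111110101011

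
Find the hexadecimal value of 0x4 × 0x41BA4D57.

Multiply each base-16 digit by 4, carrying:
  7×4 = 28 → write C carry 1
  5×4+1 = 21 → write 5 carry 1
  D×4+1 = 53 → write 5 carry 3
  4×4+3 = 19 → write 3 carry 1
  A×4+1 = 41 → write 9 carry 2
  B×4+2 = 46 → write E carry 2
  1×4+2 = 6 → write 6
  4×4 = 16 → write 0 carry 1
  remaining carry: 1

0x106E9355C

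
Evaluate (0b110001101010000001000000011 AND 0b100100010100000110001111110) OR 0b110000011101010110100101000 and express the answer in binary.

0b110000011101010110100101010

0b110001101010000001000000011 AND 0b100100010100000110001111110 = 0b100000000000000000000000010.
Then OR with 0b110000011101010110100101000.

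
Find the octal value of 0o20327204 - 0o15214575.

0o3112407

Subtract column by column in base 8:
  4-5 → 7 (borrow)
  0-7-1 → 0 (borrow)
  2-5-1 → 4 (borrow)
  7-4-1 → 2
  2-1 → 1
  3-2 → 1
  0-5 → 3 (borrow)
  2-1-1 → 0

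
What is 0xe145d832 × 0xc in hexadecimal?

0xa8f462258

Multiply each base-16 digit by 12, carrying:
  2×12 = 24 → write 8 carry 1
  3×12+1 = 37 → write 5 carry 2
  8×12+2 = 98 → write 2 carry 6
  d×12+6 = 162 → write 2 carry 10
  5×12+10 = 70 → write 6 carry 4
  4×12+4 = 52 → write 4 carry 3
  1×12+3 = 15 → write f
  e×12 = 168 → write 8 carry 10
  remaining carry: a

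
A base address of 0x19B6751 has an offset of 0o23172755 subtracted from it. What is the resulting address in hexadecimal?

0o23172755 = 0x4CF5ED in hexadecimal.
Subtract column by column in base 16:
  1-D → 4 (borrow)
  5-E-1 → 6 (borrow)
  7-5-1 → 1
  6-F → 7 (borrow)
  B-C-1 → E (borrow)
  9-4-1 → 4
  1-0 → 1

0x14E7164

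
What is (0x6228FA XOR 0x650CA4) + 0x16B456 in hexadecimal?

First 0x6228FA XOR 0x650CA4 = 0x07245E.
Add column by column in base 16, right to left:
  E+6 = 4 carry 1
  5+5+1 = B
  4+4 = 8
  2+B = D
  7+6 = D
  0+1 = 1

0x1DD8B4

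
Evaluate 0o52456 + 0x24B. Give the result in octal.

0o53571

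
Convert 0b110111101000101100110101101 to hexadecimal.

0x6f459ad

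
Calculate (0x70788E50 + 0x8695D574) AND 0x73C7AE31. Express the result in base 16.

0x73062200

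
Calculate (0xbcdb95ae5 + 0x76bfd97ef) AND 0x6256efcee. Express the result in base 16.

0x22126f0c4

Add column by column in base 16, right to left:
  5+f = 4 carry 1
  e+e+1 = d carry 1
  a+7+1 = 2 carry 1
  5+9+1 = f
  9+d = 6 carry 1
  b+f+1 = b carry 1
  d+b+1 = 9 carry 1
  c+6+1 = 3 carry 1
  b+7+1 = 3 carry 1
  final carry 1
Sum = 0x1339b6f2d4; now AND with 0x6256efcee:
  1&0=0, 3&6=2, 3&2=2, 9&5=1, b&6=2, 6&e=6, f&f=f, 2&c=0, d&e=c, 4&e=4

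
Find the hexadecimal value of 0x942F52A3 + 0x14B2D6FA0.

0x1DF5CC243

Add column by column in base 16, right to left:
  3+0 = 3
  A+A = 4 carry 1
  2+F+1 = 2 carry 1
  5+6+1 = C
  F+D = C carry 1
  2+2+1 = 5
  4+B = F
  9+4 = D
  0+1 = 1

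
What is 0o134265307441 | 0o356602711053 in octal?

0o376667717453

OR each oct digit independently (no carries):
  1|3=3, 3|5=7, 4|6=6, 2|6=6, 6|0=6, 5|2=7, 3|7=7, 0|1=1, 7|1=7, 4|0=4, 4|5=5, 1|3=3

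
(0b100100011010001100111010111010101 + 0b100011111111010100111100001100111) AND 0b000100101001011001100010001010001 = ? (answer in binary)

0b1001000001100010000010000

Add column by column in base 2, right to left:
  1+1 = 0 carry 1
  0+1+1 = 0 carry 1
  1+1+1 = 1 carry 1
  0+0+1 = 1
  1+0 = 1
  0+1 = 1
  1+1 = 0 carry 1
  1+0+1 = 0 carry 1
  1+0+1 = 0 carry 1
  0+0+1 = 1
  1+0 = 1
  0+1 = 1
  1+1 = 0 carry 1
  1+1+1 = 1 carry 1
  1+1+1 = 1 carry 1
  0+0+1 = 1
  0+0 = 0
  1+1 = 0 carry 1
  1+0+1 = 0 carry 1
  0+1+1 = 0 carry 1
  0+0+1 = 1
  0+1 = 1
  1+1 = 0 carry 1
  0+1+1 = 0 carry 1
  1+1+1 = 1 carry 1
  1+1+1 = 1 carry 1
  0+1+1 = 0 carry 1
  0+1+1 = 0 carry 1
  0+1+1 = 0 carry 1
  1+0+1 = 0 carry 1
  0+0+1 = 1
  0+0 = 0
  1+1 = 0 carry 1
  final carry 1
Sum = 0b1001000011001100001110111000111100; now AND with 0b000100101001011001100010001010001:
  1001000011001100001110111000111100
& 0000100101001011001100010001010001
= 0000000001001000001100010000010000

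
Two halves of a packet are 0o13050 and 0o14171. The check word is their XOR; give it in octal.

XOR each oct digit independently (no carries):
  1^1=0, 3^4=7, 0^1=1, 5^7=2, 0^1=1

0o07121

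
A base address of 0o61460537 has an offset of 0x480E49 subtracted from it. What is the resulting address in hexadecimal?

0o61460537 = 0xC6615F in hexadecimal.
Subtract column by column in base 16:
  F-9 → 6
  5-4 → 1
  1-E → 3 (borrow)
  6-0-1 → 5
  6-8 → E (borrow)
  C-4-1 → 7

0x7E5316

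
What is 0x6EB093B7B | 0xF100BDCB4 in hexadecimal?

OR each hex digit independently (no carries):
  6|F=F, E|1=F, B|0=B, 0|0=0, 9|B=B, 3|D=F, B|C=F, 7|B=F, B|4=F

0xFFB0BFFFF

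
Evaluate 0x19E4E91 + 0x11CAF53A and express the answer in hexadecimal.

Add column by column in base 16, right to left:
  1+A = B
  9+3 = C
  E+5 = 3 carry 1
  4+F+1 = 4 carry 1
  E+A+1 = 9 carry 1
  9+C+1 = 6 carry 1
  1+1+1 = 3
  0+1 = 1

0x136943CB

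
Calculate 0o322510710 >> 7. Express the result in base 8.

7 bits is not a whole number of base-8 digits; in binary: 11010010101001000111001000 >> 7 = 1101001010100100011.

0o1512443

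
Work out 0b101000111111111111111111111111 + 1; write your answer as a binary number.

0b101001000000000000000000000000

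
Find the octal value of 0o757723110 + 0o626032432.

0o1605755542

Add column by column in base 8, right to left:
  0+2 = 2
  1+3 = 4
  1+4 = 5
  3+2 = 5
  2+3 = 5
  7+0 = 7
  7+6 = 5 carry 1
  5+2+1 = 0 carry 1
  7+6+1 = 6 carry 1
  final carry 1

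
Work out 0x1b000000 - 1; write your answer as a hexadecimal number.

The trailing 6 digits are 0, so subtracting 1 borrows through: they become F and the next digit up decrements.

0x1affffff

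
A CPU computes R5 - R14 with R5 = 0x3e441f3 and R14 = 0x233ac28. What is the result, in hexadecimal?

0x1b095cb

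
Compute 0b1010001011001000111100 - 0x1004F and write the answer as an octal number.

0o11730755

0b1010001011001000111100 = 0o12131074 in octal.
0x1004F = 0o200117 in octal.
Subtract column by column in base 8:
  4-7 → 5 (borrow)
  7-1-1 → 5
  0-1 → 7 (borrow)
  1-0-1 → 0
  3-0 → 3
  1-2 → 7 (borrow)
  2-0-1 → 1
  1-0 → 1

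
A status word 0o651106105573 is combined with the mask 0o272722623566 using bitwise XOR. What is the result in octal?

0o423624726015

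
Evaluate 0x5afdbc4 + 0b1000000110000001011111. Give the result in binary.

0b101110100000011110000100011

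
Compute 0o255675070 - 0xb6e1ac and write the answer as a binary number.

0b10000000001001100010001100

0o255675070 = 0b10101101110111101000111000 in binary.
0xb6e1ac = 0b101101101110000110101100 in binary.
Subtract column by column in base 2:
  0-0 → 0
  0-0 → 0
  0-1 → 1 (borrow)
  1-1-1 → 1 (borrow)
  1-0-1 → 0
  1-1 → 0
  0-0 → 0
  0-1 → 1 (borrow)
  0-1-1 → 0 (borrow)
  1-0-1 → 0
  0-0 → 0
  1-0 → 1
  1-0 → 1
  1-1 → 0
  1-1 → 0
  0-1 → 1 (borrow)
  1-0-1 → 0
  1-1 → 0
  1-1 → 0
  0-0 → 0
  1-1 → 0
  1-1 → 0
  0-0 → 0
  1-1 → 0
  0-0 → 0
  1-0 → 1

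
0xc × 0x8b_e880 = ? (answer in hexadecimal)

0x68ee600

Multiply each base-16 digit by 12, carrying:
  0×12 = 0 → write 0
  8×12 = 96 → write 0 carry 6
  8×12+6 = 102 → write 6 carry 6
  e×12+6 = 174 → write e carry 10
  b×12+10 = 142 → write e carry 8
  8×12+8 = 104 → write 8 carry 6
  remaining carry: 6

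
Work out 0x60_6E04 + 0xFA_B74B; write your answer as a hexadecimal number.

0x15B254F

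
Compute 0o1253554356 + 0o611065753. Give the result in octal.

0o2064642331

Add column by column in base 8, right to left:
  6+3 = 1 carry 1
  5+5+1 = 3 carry 1
  3+7+1 = 3 carry 1
  4+5+1 = 2 carry 1
  5+6+1 = 4 carry 1
  5+0+1 = 6
  3+1 = 4
  5+1 = 6
  2+6 = 0 carry 1
  1+0+1 = 2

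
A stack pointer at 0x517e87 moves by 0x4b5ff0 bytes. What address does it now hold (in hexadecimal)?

Add column by column in base 16, right to left:
  7+0 = 7
  8+f = 7 carry 1
  e+f+1 = e carry 1
  7+5+1 = d
  1+b = c
  5+4 = 9

0x9cde77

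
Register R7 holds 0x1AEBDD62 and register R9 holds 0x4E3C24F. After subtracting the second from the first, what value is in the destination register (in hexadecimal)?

Subtract column by column in base 16:
  2-F → 3 (borrow)
  6-4-1 → 1
  D-2 → B
  D-C → 1
  B-3 → 8
  E-E → 0
  A-4 → 6
  1-0 → 1

0x16081B13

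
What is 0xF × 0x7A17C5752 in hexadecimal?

Multiply each base-16 digit by 15, carrying:
  2×15 = 30 → write E carry 1
  5×15+1 = 76 → write C carry 4
  7×15+4 = 109 → write D carry 6
  5×15+6 = 81 → write 1 carry 5
  C×15+5 = 185 → write 9 carry 11
  7×15+11 = 116 → write 4 carry 7
  1×15+7 = 22 → write 6 carry 1
  A×15+1 = 151 → write 7 carry 9
  7×15+9 = 114 → write 2 carry 7
  remaining carry: 7

0x7276491DCE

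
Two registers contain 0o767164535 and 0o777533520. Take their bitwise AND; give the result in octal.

0o767120520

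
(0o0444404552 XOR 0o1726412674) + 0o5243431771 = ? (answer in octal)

0o6625450317

First 0o0444404552 XOR 0o1726412674 = 0o1362016326.
Add column by column in base 8, right to left:
  6+1 = 7
  2+7 = 1 carry 1
  3+7+1 = 3 carry 1
  6+1+1 = 0 carry 1
  1+3+1 = 5
  0+4 = 4
  2+3 = 5
  6+4 = 2 carry 1
  3+2+1 = 6
  1+5 = 6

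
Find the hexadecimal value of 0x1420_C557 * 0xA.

0xC947B566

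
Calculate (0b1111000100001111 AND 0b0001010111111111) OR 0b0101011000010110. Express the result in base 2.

0b101011100011111

0b1111000100001111 AND 0b0001010111111111 = 0b0001000100001111.
Then OR with 0b0101011000010110.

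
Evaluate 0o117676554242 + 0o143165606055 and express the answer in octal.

Add column by column in base 8, right to left:
  2+5 = 7
  4+5 = 1 carry 1
  2+0+1 = 3
  4+6 = 2 carry 1
  5+0+1 = 6
  5+6 = 3 carry 1
  6+5+1 = 4 carry 1
  7+6+1 = 6 carry 1
  6+1+1 = 0 carry 1
  7+3+1 = 3 carry 1
  1+4+1 = 6
  1+1 = 2

0o263064362317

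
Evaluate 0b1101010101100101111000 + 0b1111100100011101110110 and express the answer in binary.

Add column by column in base 2, right to left:
  0+0 = 0
  0+1 = 1
  0+1 = 1
  1+0 = 1
  1+1 = 0 carry 1
  1+1+1 = 1 carry 1
  1+1+1 = 1 carry 1
  0+0+1 = 1
  1+1 = 0 carry 1
  0+1+1 = 0 carry 1
  0+1+1 = 0 carry 1
  1+0+1 = 0 carry 1
  1+0+1 = 0 carry 1
  0+0+1 = 1
  1+1 = 0 carry 1
  0+0+1 = 1
  1+0 = 1
  0+1 = 1
  1+1 = 0 carry 1
  0+1+1 = 0 carry 1
  1+1+1 = 1 carry 1
  1+1+1 = 1 carry 1
  final carry 1

0b11100111010000011101110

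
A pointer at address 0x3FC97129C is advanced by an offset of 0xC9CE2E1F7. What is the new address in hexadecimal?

Add column by column in base 16, right to left:
  C+7 = 3 carry 1
  9+F+1 = 9 carry 1
  2+1+1 = 4
  1+E = F
  7+2 = 9
  9+E = 7 carry 1
  C+C+1 = 9 carry 1
  F+9+1 = 9 carry 1
  3+C+1 = 0 carry 1
  final carry 1

0x109979F493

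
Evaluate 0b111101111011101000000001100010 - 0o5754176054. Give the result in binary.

0o5754176054 = 0b101111101100001111110000101100 in binary.
Subtract column by column in base 2:
  0-0 → 0
  1-0 → 1
  0-1 → 1 (borrow)
  0-1-1 → 0 (borrow)
  0-0-1 → 1 (borrow)
  1-1-1 → 1 (borrow)
  1-0-1 → 0
  0-0 → 0
  0-0 → 0
  0-0 → 0
  0-1 → 1 (borrow)
  0-1-1 → 0 (borrow)
  0-1-1 → 0 (borrow)
  0-1-1 → 0 (borrow)
  0-1-1 → 0 (borrow)
  1-1-1 → 1 (borrow)
  0-0-1 → 1 (borrow)
  1-0-1 → 0
  1-0 → 1
  1-0 → 1
  0-1 → 1 (borrow)
  1-1-1 → 1 (borrow)
  1-0-1 → 0
  1-1 → 0
  1-1 → 0
  0-1 → 1 (borrow)
  1-1-1 → 1 (borrow)
  1-1-1 → 1 (borrow)
  1-0-1 → 0
  1-1 → 0

0b1110001111011000010000110110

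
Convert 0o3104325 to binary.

0b11001000100011010101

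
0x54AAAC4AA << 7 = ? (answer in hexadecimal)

7 bits is not a whole number of base-16 digits; in binary: 10101001010101010101100010010101010 << 7 = 101010010101010101011000100101010100000000.

0x2A555625500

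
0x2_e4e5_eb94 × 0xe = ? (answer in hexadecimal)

0x288492e218

Multiply each base-16 digit by 14, carrying:
  4×14 = 56 → write 8 carry 3
  9×14+3 = 129 → write 1 carry 8
  b×14+8 = 162 → write 2 carry 10
  e×14+10 = 206 → write e carry 12
  5×14+12 = 82 → write 2 carry 5
  e×14+5 = 201 → write 9 carry 12
  4×14+12 = 68 → write 4 carry 4
  e×14+4 = 200 → write 8 carry 12
  2×14+12 = 40 → write 8 carry 2
  remaining carry: 2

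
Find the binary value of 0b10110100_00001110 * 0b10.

0b10110100000011100

Multiply each base-2 digit by 2, carrying:
  0×2 = 0 → write 0
  1×2 = 2 → write 0 carry 1
  1×2+1 = 3 → write 1 carry 1
  1×2+1 = 3 → write 1 carry 1
  0×2+1 = 1 → write 1
  0×2 = 0 → write 0
  0×2 = 0 → write 0
  0×2 = 0 → write 0
  0×2 = 0 → write 0
  0×2 = 0 → write 0
  1×2 = 2 → write 0 carry 1
  0×2+1 = 1 → write 1
  1×2 = 2 → write 0 carry 1
  1×2+1 = 3 → write 1 carry 1
  0×2+1 = 1 → write 1
  1×2 = 2 → write 0 carry 1
  remaining carry: 1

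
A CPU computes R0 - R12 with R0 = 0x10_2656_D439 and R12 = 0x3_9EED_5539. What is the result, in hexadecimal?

Subtract column by column in base 16:
  9-9 → 0
  3-3 → 0
  4-5 → F (borrow)
  D-5-1 → 7
  6-D → 9 (borrow)
  5-E-1 → 6 (borrow)
  6-E-1 → 7 (borrow)
  2-9-1 → 8 (borrow)
  0-3-1 → C (borrow)
  1-0-1 → 0

0xC87697F00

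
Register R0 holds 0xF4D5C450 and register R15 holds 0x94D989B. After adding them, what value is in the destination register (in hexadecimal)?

Add column by column in base 16, right to left:
  0+B = B
  5+9 = E
  4+8 = C
  C+9 = 5 carry 1
  5+D+1 = 3 carry 1
  D+4+1 = 2 carry 1
  4+9+1 = E
  F+0 = F

0xFE235CEB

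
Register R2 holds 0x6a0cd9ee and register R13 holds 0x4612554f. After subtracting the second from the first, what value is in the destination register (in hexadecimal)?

0x23fa849f

Subtract column by column in base 16:
  e-f → f (borrow)
  e-4-1 → 9
  9-5 → 4
  d-5 → 8
  c-2 → a
  0-1 → f (borrow)
  a-6-1 → 3
  6-4 → 2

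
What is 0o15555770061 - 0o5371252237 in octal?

Subtract column by column in base 8:
  1-7 → 2 (borrow)
  6-3-1 → 2
  0-2 → 6 (borrow)
  0-2-1 → 5 (borrow)
  7-5-1 → 1
  7-2 → 5
  5-1 → 4
  5-7 → 6 (borrow)
  5-3-1 → 1
  5-5 → 0
  1-0 → 1

0o10164515622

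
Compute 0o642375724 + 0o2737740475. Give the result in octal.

Add column by column in base 8, right to left:
  4+5 = 1 carry 1
  2+7+1 = 2 carry 1
  7+4+1 = 4 carry 1
  5+0+1 = 6
  7+4 = 3 carry 1
  3+7+1 = 3 carry 1
  2+7+1 = 2 carry 1
  4+3+1 = 0 carry 1
  6+7+1 = 6 carry 1
  0+2+1 = 3

0o3602336421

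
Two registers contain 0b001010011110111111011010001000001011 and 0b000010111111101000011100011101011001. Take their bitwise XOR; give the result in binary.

0b001000100001010111000110010101010010

XOR bit by bit (1 where the bits differ):
  001010011110111111011010001000001011
^ 000010111111101000011100011101011001
= 001000100001010111000110010101010010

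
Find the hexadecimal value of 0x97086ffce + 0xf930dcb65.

0x190394cb33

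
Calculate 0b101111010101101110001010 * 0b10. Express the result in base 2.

0b1011110101011011100010100

Multiply each base-2 digit by 2, carrying:
  0×2 = 0 → write 0
  1×2 = 2 → write 0 carry 1
  0×2+1 = 1 → write 1
  1×2 = 2 → write 0 carry 1
  0×2+1 = 1 → write 1
  0×2 = 0 → write 0
  0×2 = 0 → write 0
  1×2 = 2 → write 0 carry 1
  1×2+1 = 3 → write 1 carry 1
  1×2+1 = 3 → write 1 carry 1
  0×2+1 = 1 → write 1
  1×2 = 2 → write 0 carry 1
  1×2+1 = 3 → write 1 carry 1
  0×2+1 = 1 → write 1
  1×2 = 2 → write 0 carry 1
  0×2+1 = 1 → write 1
  1×2 = 2 → write 0 carry 1
  0×2+1 = 1 → write 1
  1×2 = 2 → write 0 carry 1
  1×2+1 = 3 → write 1 carry 1
  1×2+1 = 3 → write 1 carry 1
  1×2+1 = 3 → write 1 carry 1
  0×2+1 = 1 → write 1
  1×2 = 2 → write 0 carry 1
  remaining carry: 1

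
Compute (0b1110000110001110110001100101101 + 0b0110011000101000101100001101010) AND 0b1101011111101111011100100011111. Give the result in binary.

Add column by column in base 2, right to left:
  1+0 = 1
  0+1 = 1
  1+0 = 1
  1+1 = 0 carry 1
  0+0+1 = 1
  1+1 = 0 carry 1
  0+1+1 = 0 carry 1
  0+0+1 = 1
  1+0 = 1
  1+0 = 1
  0+0 = 0
  0+1 = 1
  0+1 = 1
  1+0 = 1
  1+1 = 0 carry 1
  0+0+1 = 1
  1+0 = 1
  1+0 = 1
  1+1 = 0 carry 1
  0+0+1 = 1
  0+1 = 1
  0+0 = 0
  1+0 = 1
  1+0 = 1
  0+1 = 1
  0+1 = 1
  0+0 = 0
  0+0 = 0
  1+1 = 0 carry 1
  1+1+1 = 1 carry 1
  1+0+1 = 0 carry 1
  final carry 1
Sum = 0b10100011110110111011101110010111; now AND with 0b1101011111101111011100100011111:
  10100011110110111011101110010111
& 01101011111101111011100100011111
= 00100011110100111011100100010111

0b100011110100111011100100010111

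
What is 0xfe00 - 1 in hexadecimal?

0xfdff

The trailing 2 digits are 0, so subtracting 1 borrows through: they become F and the next digit up decrements.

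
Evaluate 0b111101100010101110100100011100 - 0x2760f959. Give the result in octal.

0b111101100010101110100100011100 = 0o7542564434 in octal.
0x2760f959 = 0o4730174531 in octal.
Subtract column by column in base 8:
  4-1 → 3
  3-3 → 0
  4-5 → 7 (borrow)
  4-4-1 → 7 (borrow)
  6-7-1 → 6 (borrow)
  5-1-1 → 3
  2-0 → 2
  4-3 → 1
  5-7 → 6 (borrow)
  7-4-1 → 2

0o2612367703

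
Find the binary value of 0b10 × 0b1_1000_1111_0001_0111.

0b110001111000101110

Multiply each base-2 digit by 2, carrying:
  1×2 = 2 → write 0 carry 1
  1×2+1 = 3 → write 1 carry 1
  1×2+1 = 3 → write 1 carry 1
  0×2+1 = 1 → write 1
  1×2 = 2 → write 0 carry 1
  0×2+1 = 1 → write 1
  0×2 = 0 → write 0
  0×2 = 0 → write 0
  1×2 = 2 → write 0 carry 1
  1×2+1 = 3 → write 1 carry 1
  1×2+1 = 3 → write 1 carry 1
  1×2+1 = 3 → write 1 carry 1
  0×2+1 = 1 → write 1
  0×2 = 0 → write 0
  0×2 = 0 → write 0
  1×2 = 2 → write 0 carry 1
  1×2+1 = 3 → write 1 carry 1
  remaining carry: 1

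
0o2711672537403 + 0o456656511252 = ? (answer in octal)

0o3370551250655

Add column by column in base 8, right to left:
  3+2 = 5
  0+5 = 5
  4+2 = 6
  7+1 = 0 carry 1
  3+1+1 = 5
  5+5 = 2 carry 1
  2+6+1 = 1 carry 1
  7+5+1 = 5 carry 1
  6+6+1 = 5 carry 1
  1+6+1 = 0 carry 1
  1+5+1 = 7
  7+4 = 3 carry 1
  2+0+1 = 3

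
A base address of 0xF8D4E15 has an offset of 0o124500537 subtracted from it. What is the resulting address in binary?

0b1110001110101100110010110110

0xF8D4E15 = 0b1111100011010100111000010101 in binary.
0o124500537 = 0b1010100101000000101011111 in binary.
Subtract column by column in base 2:
  1-1 → 0
  0-1 → 1 (borrow)
  1-1-1 → 1 (borrow)
  0-1-1 → 0 (borrow)
  1-1-1 → 1 (borrow)
  0-0-1 → 1 (borrow)
  0-1-1 → 0 (borrow)
  0-0-1 → 1 (borrow)
  0-1-1 → 0 (borrow)
  1-0-1 → 0
  1-0 → 1
  1-0 → 1
  0-0 → 0
  0-0 → 0
  1-0 → 1
  0-1 → 1 (borrow)
  1-0-1 → 0
  0-1 → 1 (borrow)
  1-0-1 → 0
  1-0 → 1
  0-1 → 1 (borrow)
  0-0-1 → 1 (borrow)
  0-1-1 → 0 (borrow)
  1-0-1 → 0
  1-1 → 0
  1-0 → 1
  1-0 → 1
  1-0 → 1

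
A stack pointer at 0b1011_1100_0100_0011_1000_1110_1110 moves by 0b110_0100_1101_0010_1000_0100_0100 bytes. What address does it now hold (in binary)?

Add column by column in base 2, right to left:
  0+0 = 0
  1+0 = 1
  1+1 = 0 carry 1
  1+0+1 = 0 carry 1
  0+0+1 = 1
  1+0 = 1
  1+1 = 0 carry 1
  1+0+1 = 0 carry 1
  0+0+1 = 1
  0+0 = 0
  0+0 = 0
  1+1 = 0 carry 1
  1+0+1 = 0 carry 1
  1+1+1 = 1 carry 1
  0+0+1 = 1
  0+0 = 0
  0+1 = 1
  0+0 = 0
  1+1 = 0 carry 1
  0+1+1 = 0 carry 1
  0+0+1 = 1
  0+0 = 0
  1+1 = 0 carry 1
  1+0+1 = 0 carry 1
  1+0+1 = 0 carry 1
  1+1+1 = 1 carry 1
  0+1+1 = 0 carry 1
  1+0+1 = 0 carry 1
  final carry 1

0b10010000100010110000100110010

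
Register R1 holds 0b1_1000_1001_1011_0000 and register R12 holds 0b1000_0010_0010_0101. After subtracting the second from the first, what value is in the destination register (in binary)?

Subtract column by column in base 2:
  0-1 → 1 (borrow)
  0-0-1 → 1 (borrow)
  0-1-1 → 0 (borrow)
  0-0-1 → 1 (borrow)
  1-0-1 → 0
  1-1 → 0
  0-0 → 0
  1-0 → 1
  1-0 → 1
  0-1 → 1 (borrow)
  0-0-1 → 1 (borrow)
  1-0-1 → 0
  0-0 → 0
  0-0 → 0
  0-0 → 0
  1-1 → 0
  1-0 → 1

0b10000011110001011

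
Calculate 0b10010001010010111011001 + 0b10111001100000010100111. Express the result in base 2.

0b101001010110011010000000

Add column by column in base 2, right to left:
  1+1 = 0 carry 1
  0+1+1 = 0 carry 1
  0+1+1 = 0 carry 1
  1+0+1 = 0 carry 1
  1+0+1 = 0 carry 1
  0+1+1 = 0 carry 1
  1+0+1 = 0 carry 1
  1+1+1 = 1 carry 1
  1+0+1 = 0 carry 1
  0+0+1 = 1
  1+0 = 1
  0+0 = 0
  0+0 = 0
  1+0 = 1
  0+1 = 1
  1+1 = 0 carry 1
  0+0+1 = 1
  0+0 = 0
  0+1 = 1
  1+1 = 0 carry 1
  0+1+1 = 0 carry 1
  0+0+1 = 1
  1+1 = 0 carry 1
  final carry 1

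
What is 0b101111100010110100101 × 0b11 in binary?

Multiply each base-2 digit by 3, carrying:
  1×3 = 3 → write 1 carry 1
  0×3+1 = 1 → write 1
  1×3 = 3 → write 1 carry 1
  0×3+1 = 1 → write 1
  0×3 = 0 → write 0
  1×3 = 3 → write 1 carry 1
  0×3+1 = 1 → write 1
  1×3 = 3 → write 1 carry 1
  1×3+1 = 4 → write 0 carry 2
  0×3+2 = 2 → write 0 carry 1
  1×3+1 = 4 → write 0 carry 2
  0×3+2 = 2 → write 0 carry 1
  0×3+1 = 1 → write 1
  0×3 = 0 → write 0
  1×3 = 3 → write 1 carry 1
  1×3+1 = 4 → write 0 carry 2
  1×3+2 = 5 → write 1 carry 2
  1×3+2 = 5 → write 1 carry 2
  1×3+2 = 5 → write 1 carry 2
  0×3+2 = 2 → write 0 carry 1
  1×3+1 = 4 → write 0 carry 2
  remaining carry: 10

0b10001110101000011101111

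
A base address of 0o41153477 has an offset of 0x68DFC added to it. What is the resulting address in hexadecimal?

0x8B653B

0o41153477 = 0x84D73F in hexadecimal.
Add column by column in base 16, right to left:
  F+C = B carry 1
  3+F+1 = 3 carry 1
  7+D+1 = 5 carry 1
  D+8+1 = 6 carry 1
  4+6+1 = B
  8+0 = 8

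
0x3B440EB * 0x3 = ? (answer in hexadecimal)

Multiply each base-16 digit by 3, carrying:
  B×3 = 33 → write 1 carry 2
  E×3+2 = 44 → write C carry 2
  0×3+2 = 2 → write 2
  4×3 = 12 → write C
  4×3 = 12 → write C
  B×3 = 33 → write 1 carry 2
  3×3+2 = 11 → write B

0xB1CC2C1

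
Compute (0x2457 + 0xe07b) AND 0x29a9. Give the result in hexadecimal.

0x80

Add column by column in base 16, right to left:
  7+b = 2 carry 1
  5+7+1 = d
  4+0 = 4
  2+e = 0 carry 1
  final carry 1
Sum = 0x104d2; now AND with 0x29a9:
  1&0=0, 0&2=0, 4&9=0, d&a=8, 2&9=0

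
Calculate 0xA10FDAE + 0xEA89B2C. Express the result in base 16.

0x18B998DA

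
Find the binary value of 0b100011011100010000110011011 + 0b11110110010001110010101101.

0b1000010001110011111001001000

Add column by column in base 2, right to left:
  1+1 = 0 carry 1
  1+0+1 = 0 carry 1
  0+1+1 = 0 carry 1
  1+1+1 = 1 carry 1
  1+0+1 = 0 carry 1
  0+1+1 = 0 carry 1
  0+0+1 = 1
  1+1 = 0 carry 1
  1+0+1 = 0 carry 1
  0+0+1 = 1
  0+1 = 1
  0+1 = 1
  0+1 = 1
  1+0 = 1
  0+0 = 0
  0+0 = 0
  0+1 = 1
  1+0 = 1
  1+0 = 1
  1+1 = 0 carry 1
  0+1+1 = 0 carry 1
  1+0+1 = 0 carry 1
  1+1+1 = 1 carry 1
  0+1+1 = 0 carry 1
  0+1+1 = 0 carry 1
  0+1+1 = 0 carry 1
  1+0+1 = 0 carry 1
  final carry 1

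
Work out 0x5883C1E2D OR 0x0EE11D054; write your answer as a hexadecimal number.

OR each hex digit independently (no carries):
  5|0=5, 8|E=E, 8|E=E, 3|1=3, C|1=D, 1|D=D, E|0=E, 2|5=7, D|4=D

0x5EE3DDE7D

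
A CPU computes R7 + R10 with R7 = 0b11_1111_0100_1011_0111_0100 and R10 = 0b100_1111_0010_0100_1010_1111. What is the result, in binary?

0b100011100111000000100011

Add column by column in base 2, right to left:
  0+1 = 1
  0+1 = 1
  1+1 = 0 carry 1
  0+1+1 = 0 carry 1
  1+0+1 = 0 carry 1
  1+1+1 = 1 carry 1
  1+0+1 = 0 carry 1
  0+1+1 = 0 carry 1
  1+0+1 = 0 carry 1
  1+0+1 = 0 carry 1
  0+1+1 = 0 carry 1
  1+0+1 = 0 carry 1
  0+0+1 = 1
  0+1 = 1
  1+0 = 1
  0+0 = 0
  1+1 = 0 carry 1
  1+1+1 = 1 carry 1
  1+1+1 = 1 carry 1
  1+1+1 = 1 carry 1
  1+0+1 = 0 carry 1
  1+0+1 = 0 carry 1
  0+1+1 = 0 carry 1
  final carry 1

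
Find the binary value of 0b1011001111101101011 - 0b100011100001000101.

0b110110011100100110

Subtract column by column in base 2:
  1-1 → 0
  1-0 → 1
  0-1 → 1 (borrow)
  1-0-1 → 0
  0-0 → 0
  1-0 → 1
  1-1 → 0
  0-0 → 0
  1-0 → 1
  1-0 → 1
  1-0 → 1
  1-1 → 0
  1-1 → 0
  0-1 → 1 (borrow)
  0-0-1 → 1 (borrow)
  1-0-1 → 0
  1-0 → 1
  0-1 → 1 (borrow)
  1-0-1 → 0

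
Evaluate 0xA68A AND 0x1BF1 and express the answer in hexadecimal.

0x0280

AND each hex digit independently (no carries):
  A&1=0, 6&B=2, 8&F=8, A&1=0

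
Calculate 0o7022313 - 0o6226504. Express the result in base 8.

0o573607

Subtract column by column in base 8:
  3-4 → 7 (borrow)
  1-0-1 → 0
  3-5 → 6 (borrow)
  2-6-1 → 3 (borrow)
  2-2-1 → 7 (borrow)
  0-2-1 → 5 (borrow)
  7-6-1 → 0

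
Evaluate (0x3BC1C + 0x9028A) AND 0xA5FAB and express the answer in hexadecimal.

Add column by column in base 16, right to left:
  C+A = 6 carry 1
  1+8+1 = A
  C+2 = E
  B+0 = B
  3+9 = C
Sum = 0xCBEA6; now AND with 0xA5FAB:
  C&A=8, B&5=1, E&F=E, A&A=A, 6&B=2

0x81EA2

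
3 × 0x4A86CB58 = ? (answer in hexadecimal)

0xDF946208

Multiply each base-16 digit by 3, carrying:
  8×3 = 24 → write 8 carry 1
  5×3+1 = 16 → write 0 carry 1
  B×3+1 = 34 → write 2 carry 2
  C×3+2 = 38 → write 6 carry 2
  6×3+2 = 20 → write 4 carry 1
  8×3+1 = 25 → write 9 carry 1
  A×3+1 = 31 → write F carry 1
  4×3+1 = 13 → write D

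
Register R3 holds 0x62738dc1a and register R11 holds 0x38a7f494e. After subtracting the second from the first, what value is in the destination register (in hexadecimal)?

Subtract column by column in base 16:
  a-e → c (borrow)
  1-4-1 → c (borrow)
  c-9-1 → 2
  d-4 → 9
  8-f → 9 (borrow)
  3-7-1 → b (borrow)
  7-a-1 → c (borrow)
  2-8-1 → 9 (borrow)
  6-3-1 → 2

0x29cb992cc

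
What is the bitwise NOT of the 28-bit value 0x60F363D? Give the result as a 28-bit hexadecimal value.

Each hex digit d becomes F−d:
  6→9, 0→F, F→0, 3→C, 6→9, 3→C, D→2

0x9F0C9C2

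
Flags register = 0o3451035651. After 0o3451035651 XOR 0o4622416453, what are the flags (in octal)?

XOR each oct digit independently (no carries):
  3^4=7, 4^6=2, 5^2=7, 1^2=3, 0^4=4, 3^1=2, 5^6=3, 6^4=2, 5^5=0, 1^3=2

0o7273423202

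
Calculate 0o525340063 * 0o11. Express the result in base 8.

Multiply each base-8 digit by 9, carrying:
  3×9 = 27 → write 3 carry 3
  6×9+3 = 57 → write 1 carry 7
  0×9+7 = 7 → write 7
  0×9 = 0 → write 0
  4×9 = 36 → write 4 carry 4
  3×9+4 = 31 → write 7 carry 3
  5×9+3 = 48 → write 0 carry 6
  2×9+6 = 24 → write 0 carry 3
  5×9+3 = 48 → write 0 carry 6
  remaining carry: 6

0o6000740713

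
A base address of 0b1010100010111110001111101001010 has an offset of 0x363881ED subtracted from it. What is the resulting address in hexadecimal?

0x1E269D5D

0b1010100010111110001111101001010 = 0x545F1F4A in hexadecimal.
Subtract column by column in base 16:
  A-D → D (borrow)
  4-E-1 → 5 (borrow)
  F-1-1 → D
  1-8 → 9 (borrow)
  F-8-1 → 6
  5-3 → 2
  4-6 → E (borrow)
  5-3-1 → 1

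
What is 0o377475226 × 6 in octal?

0o2775557604

Multiply each base-8 digit by 6, carrying:
  6×6 = 36 → write 4 carry 4
  2×6+4 = 16 → write 0 carry 2
  2×6+2 = 14 → write 6 carry 1
  5×6+1 = 31 → write 7 carry 3
  7×6+3 = 45 → write 5 carry 5
  4×6+5 = 29 → write 5 carry 3
  7×6+3 = 45 → write 5 carry 5
  7×6+5 = 47 → write 7 carry 5
  3×6+5 = 23 → write 7 carry 2
  remaining carry: 2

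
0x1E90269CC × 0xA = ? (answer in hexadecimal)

0x131A1821F8

Multiply each base-16 digit by 10, carrying:
  C×10 = 120 → write 8 carry 7
  C×10+7 = 127 → write F carry 7
  9×10+7 = 97 → write 1 carry 6
  6×10+6 = 66 → write 2 carry 4
  2×10+4 = 24 → write 8 carry 1
  0×10+1 = 1 → write 1
  9×10 = 90 → write A carry 5
  E×10+5 = 145 → write 1 carry 9
  1×10+9 = 19 → write 3 carry 1
  remaining carry: 1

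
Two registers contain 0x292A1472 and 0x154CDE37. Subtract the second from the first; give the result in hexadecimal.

0x13DD363B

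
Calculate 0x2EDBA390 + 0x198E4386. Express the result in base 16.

Add column by column in base 16, right to left:
  0+6 = 6
  9+8 = 1 carry 1
  3+3+1 = 7
  A+4 = E
  B+E = 9 carry 1
  D+8+1 = 6 carry 1
  E+9+1 = 8 carry 1
  2+1+1 = 4

0x4869E716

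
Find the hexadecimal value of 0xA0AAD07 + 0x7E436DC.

0x11EEE3E3

Add column by column in base 16, right to left:
  7+C = 3 carry 1
  0+D+1 = E
  D+6 = 3 carry 1
  A+3+1 = E
  A+4 = E
  0+E = E
  A+7 = 1 carry 1
  final carry 1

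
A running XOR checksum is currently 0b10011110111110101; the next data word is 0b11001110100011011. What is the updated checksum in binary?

0b01010000011101110

XOR bit by bit (1 where the bits differ):
  10011110111110101
^ 11001110100011011
= 01010000011101110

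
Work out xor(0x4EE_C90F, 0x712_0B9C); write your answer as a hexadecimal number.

0x3FCC293

XOR each hex digit independently (no carries):
  4^7=3, E^1=F, E^2=C, C^0=C, 9^B=2, 0^9=9, F^C=3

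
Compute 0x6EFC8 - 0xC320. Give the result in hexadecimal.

Subtract column by column in base 16:
  8-0 → 8
  C-2 → A
  F-3 → C
  E-C → 2
  6-0 → 6

0x62CA8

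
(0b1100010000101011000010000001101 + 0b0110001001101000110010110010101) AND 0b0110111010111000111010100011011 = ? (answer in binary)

Add column by column in base 2, right to left:
  1+1 = 0 carry 1
  0+0+1 = 1
  1+1 = 0 carry 1
  1+0+1 = 0 carry 1
  0+1+1 = 0 carry 1
  0+0+1 = 1
  0+0 = 0
  0+1 = 1
  0+1 = 1
  0+0 = 0
  1+1 = 0 carry 1
  0+0+1 = 1
  0+0 = 0
  0+1 = 1
  0+1 = 1
  1+0 = 1
  1+0 = 1
  0+0 = 0
  1+1 = 0 carry 1
  0+0+1 = 1
  1+1 = 0 carry 1
  0+1+1 = 0 carry 1
  0+0+1 = 1
  0+0 = 0
  0+1 = 1
  1+0 = 1
  0+0 = 0
  0+0 = 0
  0+1 = 1
  1+1 = 0 carry 1
  1+0+1 = 0 carry 1
  final carry 1
Sum = 0b10010011010010011110100110100010; now AND with 0b0110111010111000111010100011011:
  10010011010010011110100110100010
& 00110111010111000111010100011011
= 00010011010010000110000100000010

0b10011010010000110000100000010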